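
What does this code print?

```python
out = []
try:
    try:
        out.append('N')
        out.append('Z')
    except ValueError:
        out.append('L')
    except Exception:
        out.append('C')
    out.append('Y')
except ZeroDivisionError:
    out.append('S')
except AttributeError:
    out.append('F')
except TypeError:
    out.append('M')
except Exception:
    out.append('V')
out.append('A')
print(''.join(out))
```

Execution trace: 'N' (inner try body) → 'Z' (inner try body, no exception) → 'Y' (try body, no exception) → 'A' (after the try/except). Output: NZYA

Answer: NZYA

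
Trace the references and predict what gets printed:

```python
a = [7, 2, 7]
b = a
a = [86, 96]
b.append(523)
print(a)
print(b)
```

Key concept: rebinding vs mutation: a is rebound to a new list, b still points at the original.
Step by step:
`a = [7, 2, 7]` → a = [7, 2, 7]
`b = a` → b = [7, 2, 7] (same object as a)
`a = [86, 96]` → a = [86, 96]
`b.append(523)` → b = [7, 2, 7, 523]
`print(a)` → prints [86, 96]
`print(b)` → prints [7, 2, 7, 523]

Answer:
[86, 96]
[7, 2, 7, 523]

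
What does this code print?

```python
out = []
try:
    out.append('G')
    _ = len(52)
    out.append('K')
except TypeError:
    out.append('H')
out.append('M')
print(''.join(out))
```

Execution trace: 'G' (try body) → 'H' (except TypeError) → 'M' (after the try/except). Output: GHM

Answer: GHM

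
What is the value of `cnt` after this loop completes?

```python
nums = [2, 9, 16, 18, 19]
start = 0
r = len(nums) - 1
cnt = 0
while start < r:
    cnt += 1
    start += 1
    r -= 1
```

Iterations until pointers meet (list length 5)
`cnt` takes the values: 0 → 1 → 2

Answer: 2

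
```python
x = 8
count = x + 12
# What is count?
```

Trace:
`x = 8` → x = 8
`count = x + 12` → count = 20
So count = 20

Answer: 20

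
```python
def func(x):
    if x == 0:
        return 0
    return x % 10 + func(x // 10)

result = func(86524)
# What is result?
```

Sum of digits of 86524: 4 + 2 + 5 + 6 + 8 = 25

Answer: 25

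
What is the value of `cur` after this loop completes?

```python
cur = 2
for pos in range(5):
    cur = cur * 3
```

Multiply by 3, 5 times: 2 * 3^5 = 486
`cur` takes the values: 2 → 6 → 18 → 54 → 162 → 486

Answer: 486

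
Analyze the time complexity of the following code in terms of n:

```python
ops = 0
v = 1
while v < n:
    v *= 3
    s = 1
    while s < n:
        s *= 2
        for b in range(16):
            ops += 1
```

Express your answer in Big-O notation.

Each loop level contributes: log n × log n × 1. Multiplying the contributions gives O(log² n).

Answer: O(log² n)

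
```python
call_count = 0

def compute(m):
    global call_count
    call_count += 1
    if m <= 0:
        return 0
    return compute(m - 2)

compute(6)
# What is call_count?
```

Linear recursion stepping by 2: 4 calls from m=6 down to ≤0.

Answer: 4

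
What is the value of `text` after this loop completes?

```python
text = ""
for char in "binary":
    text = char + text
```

Reverse 'binary'
`text` takes the values: "" → "b" → "ib" → "nib" → "anib" → "ranib" → "yranib"

Answer: "yranib"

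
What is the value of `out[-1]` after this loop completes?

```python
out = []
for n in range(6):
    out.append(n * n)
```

Last element of squares 0 to 5
`out` takes the values: [] → [0] → [0, 1] → [0, 1, 4] → [0, 1, 4, 9] → [0, 1, 4, 9, 16] → [0, 1, 4, 9, 16, 25]
So `out[-1]` = 25

Answer: 25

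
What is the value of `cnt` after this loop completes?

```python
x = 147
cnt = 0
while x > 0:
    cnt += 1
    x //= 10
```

Count digits by repeated division by 10
`cnt` takes the values: 0 → 1 → 2 → 3

Answer: 3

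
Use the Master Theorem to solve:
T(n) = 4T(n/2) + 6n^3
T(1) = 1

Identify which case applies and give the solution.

a=4, b=2, f(n)=6n^3. log_2(4) = 2. Since c=3 > 2 and the regularity condition holds (4(n/2)^3 = (4/2^3)n^3 with 4/2^3 < 1), Case 3 applies: T(n) = Θ(f(n)) = O(n^3).

Answer: O(n^3) - Case 3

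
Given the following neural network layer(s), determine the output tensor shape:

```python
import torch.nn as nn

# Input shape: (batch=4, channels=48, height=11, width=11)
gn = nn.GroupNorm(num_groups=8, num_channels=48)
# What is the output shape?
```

Input: (4, 48, 11, 11) -> Output: (4, 48, 11, 11)

Answer: (4, 48, 11, 11)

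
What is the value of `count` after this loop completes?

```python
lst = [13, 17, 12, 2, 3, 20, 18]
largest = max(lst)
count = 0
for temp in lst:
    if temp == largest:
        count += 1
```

Count of max value 20 in [13, 17, 12, 2, 3, 20, 18]
`count` takes the values: 0 → 1

Answer: 1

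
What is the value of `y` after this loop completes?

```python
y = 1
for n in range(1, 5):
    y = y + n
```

Start at 1, add 1 through 4
`y` takes the values: 1 → 2 → 4 → 7 → 11

Answer: 11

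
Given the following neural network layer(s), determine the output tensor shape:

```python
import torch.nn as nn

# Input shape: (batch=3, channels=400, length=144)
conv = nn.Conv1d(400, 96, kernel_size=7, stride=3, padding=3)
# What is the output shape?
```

Input: (3, 400, 144) -> Output: (3, 96, 48)

Answer: (3, 96, 48)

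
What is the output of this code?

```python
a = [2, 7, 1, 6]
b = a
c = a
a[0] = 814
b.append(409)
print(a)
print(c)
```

Key concept: multiple aliases.
Step by step:
`a = [2, 7, 1, 6]` → a = [2, 7, 1, 6]
`b = a` → b = [2, 7, 1, 6] (same object as a)
`c = a` → c = [2, 7, 1, 6] (same object as a, b)
`a[0] = 814` → a = [814, 7, 1, 6] (same object as b, c); b = [814, 7, 1, 6] (same object as a, c); c = [814, 7, 1, 6] (same object as a, b)
`b.append(409)` → a = [814, 7, 1, 6, 409] (same object as b, c); b = [814, 7, 1, 6, 409] (same object as a, c); c = [814, 7, 1, 6, 409] (same object as a, b)
`print(a)` → prints [814, 7, 1, 6, 409]
`print(c)` → prints [814, 7, 1, 6, 409]

Answer:
[814, 7, 1, 6, 409]
[814, 7, 1, 6, 409]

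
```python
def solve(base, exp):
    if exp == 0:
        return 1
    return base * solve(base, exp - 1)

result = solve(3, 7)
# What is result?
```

solve(3, 7) = 3 * 3 * 3 * 3 * 3 * 3 * 3 = 2187

Answer: 2187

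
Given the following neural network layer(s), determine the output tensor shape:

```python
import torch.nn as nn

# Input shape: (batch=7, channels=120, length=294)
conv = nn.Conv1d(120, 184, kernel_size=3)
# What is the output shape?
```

Input: (7, 120, 294) -> Output: (7, 184, 292)

Answer: (7, 184, 292)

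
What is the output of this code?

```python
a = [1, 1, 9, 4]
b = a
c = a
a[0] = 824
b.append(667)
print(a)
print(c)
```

Key concept: multiple aliases.
Step by step:
`a = [1, 1, 9, 4]` → a = [1, 1, 9, 4]
`b = a` → b = [1, 1, 9, 4] (same object as a)
`c = a` → c = [1, 1, 9, 4] (same object as a, b)
`a[0] = 824` → a = [824, 1, 9, 4] (same object as b, c); b = [824, 1, 9, 4] (same object as a, c); c = [824, 1, 9, 4] (same object as a, b)
`b.append(667)` → a = [824, 1, 9, 4, 667] (same object as b, c); b = [824, 1, 9, 4, 667] (same object as a, c); c = [824, 1, 9, 4, 667] (same object as a, b)
`print(a)` → prints [824, 1, 9, 4, 667]
`print(c)` → prints [824, 1, 9, 4, 667]

Answer:
[824, 1, 9, 4, 667]
[824, 1, 9, 4, 667]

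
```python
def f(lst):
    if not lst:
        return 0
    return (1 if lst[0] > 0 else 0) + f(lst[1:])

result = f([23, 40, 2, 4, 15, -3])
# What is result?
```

Count of positive elements in [23, 40, 2, 4, 15, -3] = 5

Answer: 5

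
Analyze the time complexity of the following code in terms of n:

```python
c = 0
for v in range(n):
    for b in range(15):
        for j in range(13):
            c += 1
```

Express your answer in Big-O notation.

Each loop level contributes: n × 1 × 1. Multiplying the contributions gives O(n).

Answer: O(n)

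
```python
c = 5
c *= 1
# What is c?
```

Trace:
`c = 5` → c = 5
`c *= 1` → c = 5
So c = 5

Answer: 5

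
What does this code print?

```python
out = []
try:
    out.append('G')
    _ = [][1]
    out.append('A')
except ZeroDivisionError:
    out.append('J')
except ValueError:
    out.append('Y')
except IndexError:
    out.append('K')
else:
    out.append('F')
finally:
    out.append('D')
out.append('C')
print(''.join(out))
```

Execution trace: 'G' (try body) → 'K' (except IndexError) → 'D' (finally) → 'C' (after the try/except). Output: GKDC

Answer: GKDC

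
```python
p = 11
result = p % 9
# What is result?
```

Trace:
`p = 11` → p = 11
`result = p % 9` → result = 2
So result = 2

Answer: 2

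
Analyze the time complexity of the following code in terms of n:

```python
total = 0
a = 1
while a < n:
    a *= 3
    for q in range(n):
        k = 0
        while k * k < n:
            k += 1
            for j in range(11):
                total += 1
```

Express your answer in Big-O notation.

Each loop level contributes: log n × n × √n × 1. Multiplying the contributions gives O(n√n log n).

Answer: O(n√n log n)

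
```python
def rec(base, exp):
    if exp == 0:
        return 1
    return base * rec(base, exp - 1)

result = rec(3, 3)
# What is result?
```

rec(3, 3) = 3 * 3 * 3 = 27

Answer: 27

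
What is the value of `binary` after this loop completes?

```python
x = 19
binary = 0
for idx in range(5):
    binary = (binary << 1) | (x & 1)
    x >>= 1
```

Reverse lowest 5 bits of 19
`binary` takes the values: 0 → 1 → 3 → 6 → 12 → 25

Answer: 25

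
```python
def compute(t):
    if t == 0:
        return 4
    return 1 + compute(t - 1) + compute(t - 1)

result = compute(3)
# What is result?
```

compute(t) = 1 + 2·compute(t-1), compute(0)=4. Closed form: (4+1)·2^3 - 1 = 39.

Answer: 39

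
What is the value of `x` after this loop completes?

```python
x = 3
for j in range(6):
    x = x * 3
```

Multiply by 3, 6 times: 3 * 3^6 = 2187
`x` takes the values: 3 → 9 → 27 → 81 → 243 → 729 → 2187

Answer: 2187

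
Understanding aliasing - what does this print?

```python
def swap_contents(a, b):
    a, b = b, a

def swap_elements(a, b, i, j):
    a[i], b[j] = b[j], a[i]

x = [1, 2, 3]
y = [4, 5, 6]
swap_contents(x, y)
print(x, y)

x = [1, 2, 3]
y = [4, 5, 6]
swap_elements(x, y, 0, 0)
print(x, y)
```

Key concept: parameter rebinding vs mutation.
Step by step:
`x = [1, 2, 3]` → x = [1, 2, 3]
`y = [4, 5, 6]` → y = [4, 5, 6]
`swap_contents(x, y)` → no visible change to tracked variables
`print(x, y)` → prints [1, 2, 3] [4, 5, 6]
`x = [1, 2, 3]` → x = [1, 2, 3]
`y = [4, 5, 6]` → y = [4, 5, 6]
`swap_elements(x, y, 0, 0)` → x = [4, 2, 3]; y = [1, 5, 6]
`print(x, y)` → prints [4, 2, 3] [1, 5, 6]

Answer:
[1, 2, 3] [4, 5, 6]
[4, 2, 3] [1, 5, 6]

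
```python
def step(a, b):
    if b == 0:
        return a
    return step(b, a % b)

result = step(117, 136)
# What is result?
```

step(117, 136) -> step(136, 117) -> step(117, 19) -> step(19, 3) -> step(3, 1) -> step(1, 0) -> 1

Answer: 1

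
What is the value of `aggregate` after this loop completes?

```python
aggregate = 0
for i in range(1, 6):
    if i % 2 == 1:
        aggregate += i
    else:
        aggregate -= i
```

Add odd, subtract even
`aggregate` takes the values: 0 → 1 → -1 → 2 → -2 → 3

Answer: 3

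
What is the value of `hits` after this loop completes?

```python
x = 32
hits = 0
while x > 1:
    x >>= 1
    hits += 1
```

Count right shifts until 1
`hits` takes the values: 0 → 1 → 2 → 3 → 4 → 5

Answer: 5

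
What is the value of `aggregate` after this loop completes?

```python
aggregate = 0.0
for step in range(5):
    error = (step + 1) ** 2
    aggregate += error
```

Sum of squared losses 1² + 2² + ... + 5²
`aggregate` takes the values: 0.0 → 1.0 → 5.0 → 14.0 → 30.0 → 55.0

Answer: 55.0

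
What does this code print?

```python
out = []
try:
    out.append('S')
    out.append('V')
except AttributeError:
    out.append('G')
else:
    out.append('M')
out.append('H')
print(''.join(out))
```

Execution trace: 'S' (try body) → 'V' (try body, no exception) → 'M' (else) → 'H' (after the try/except). Output: SVMH

Answer: SVMH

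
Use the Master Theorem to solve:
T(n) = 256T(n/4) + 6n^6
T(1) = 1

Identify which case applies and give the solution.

a=256, b=4, f(n)=6n^6. log_4(256) = 4. Since c=6 > 4 and the regularity condition holds (256(n/4)^6 = (256/4^6)n^6 with 256/4^6 < 1), Case 3 applies: T(n) = Θ(f(n)) = O(n^6).

Answer: O(n^6) - Case 3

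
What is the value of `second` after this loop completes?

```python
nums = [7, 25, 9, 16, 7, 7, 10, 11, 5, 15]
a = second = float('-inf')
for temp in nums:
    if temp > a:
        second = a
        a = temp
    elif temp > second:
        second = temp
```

Second largest (with repeats) in [7, 25, 9, 16, 7, 7, 10, 11, 5, 15]
`second` takes the values: -inf → 7 → 9 → 16

Answer: 16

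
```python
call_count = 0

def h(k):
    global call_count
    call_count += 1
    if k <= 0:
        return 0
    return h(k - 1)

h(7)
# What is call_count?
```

Linear recursion stepping by 1: 8 calls from k=7 down to ≤0.

Answer: 8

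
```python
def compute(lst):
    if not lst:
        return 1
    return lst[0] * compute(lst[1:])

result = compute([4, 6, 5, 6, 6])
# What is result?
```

Product over [4, 6, 5, 6, 6] = 4 * 6 * 5 * 6 * 6 = 4320

Answer: 4320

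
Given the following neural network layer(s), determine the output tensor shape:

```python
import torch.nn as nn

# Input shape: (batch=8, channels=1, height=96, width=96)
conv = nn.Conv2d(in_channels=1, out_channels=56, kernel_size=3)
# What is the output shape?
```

Input: (8, 1, 96, 96) -> Output: (8, 56, 94, 94)

Answer: (8, 56, 94, 94)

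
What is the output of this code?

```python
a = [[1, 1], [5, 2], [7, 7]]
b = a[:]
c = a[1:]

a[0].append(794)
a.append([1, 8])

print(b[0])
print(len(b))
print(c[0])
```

Key concept: slice with nested mutation.
Step by step:
`a = [[1, 1], [5, 2], [7, 7]]` → a = [[1, 1], [5, 2], [7, 7]]
`b = a[:]` → b = [[1, 1], [5, 2], [7, 7]]
`c = a[1:]` → c = [[5, 2], [7, 7]]
`a[0].append(794)` → a = [[1, 1, 794], [5, 2], [7, 7]]; b = [[1, 1, 794], [5, 2], [7, 7]]
`a.append([1, 8])` → a = [[1, 1, 794], [5, 2], [7, 7], [1, 8]]
`print(b[0])` → prints [1, 1, 794]
`print(len(b))` → prints 3
`print(c[0])` → prints [5, 2]

Answer:
[1, 1, 794]
3
[5, 2]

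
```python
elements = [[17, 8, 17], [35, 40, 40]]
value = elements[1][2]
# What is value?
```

Trace:
`elements = [[17, 8, 17], [35, 40, 40]]` → elements = [[17, 8, 17], [35, 40, 40]]
`value = elements[1][2]` → value = 40
So value = 40

Answer: 40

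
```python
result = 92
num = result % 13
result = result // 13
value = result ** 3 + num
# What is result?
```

Trace:
`result = 92` → result = 92
`num = result % 13` → num = 1
`result = result // 13` → result = 7
`value = result ** 3 + num` → value = 344
So result = 7

Answer: 7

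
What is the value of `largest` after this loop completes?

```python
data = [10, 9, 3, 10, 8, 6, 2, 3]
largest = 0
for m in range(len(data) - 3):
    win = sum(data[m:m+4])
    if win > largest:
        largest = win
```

Max sum of 4-element window in [10, 9, 3, 10, 8, 6, 2, 3]
`largest` takes the values: 0 → 32

Answer: 32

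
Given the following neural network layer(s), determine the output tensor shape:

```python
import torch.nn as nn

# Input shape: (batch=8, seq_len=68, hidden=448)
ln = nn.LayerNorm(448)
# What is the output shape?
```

Input: (8, 68, 448) -> Output: (8, 68, 448)

Answer: (8, 68, 448)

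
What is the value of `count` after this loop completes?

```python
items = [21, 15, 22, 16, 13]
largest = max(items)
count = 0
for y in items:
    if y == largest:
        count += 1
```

Count of max value 22 in [21, 15, 22, 16, 13]
`count` takes the values: 0 → 1

Answer: 1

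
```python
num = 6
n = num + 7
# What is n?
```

Trace:
`num = 6` → num = 6
`n = num + 7` → n = 13
So n = 13

Answer: 13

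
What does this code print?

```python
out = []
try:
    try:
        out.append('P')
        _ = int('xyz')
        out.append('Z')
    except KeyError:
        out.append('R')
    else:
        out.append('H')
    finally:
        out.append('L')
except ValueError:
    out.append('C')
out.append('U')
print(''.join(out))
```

Execution trace: 'P' (try body) → 'L' (finally) → 'C' (outer except ValueError) → 'U' (after the try/except). Output: PLCU

Answer: PLCU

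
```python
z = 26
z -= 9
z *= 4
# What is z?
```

Trace:
`z = 26` → z = 26
`z -= 9` → z = 17
`z *= 4` → z = 68
So z = 68

Answer: 68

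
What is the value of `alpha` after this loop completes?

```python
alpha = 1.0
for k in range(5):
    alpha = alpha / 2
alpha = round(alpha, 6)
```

Halving LR 5 times: 1 / 2^5
`alpha` takes the values: 1.0 → 0.5 → 0.25 → 0.125 → 0.0625 → 0.03125

Answer: 0.03125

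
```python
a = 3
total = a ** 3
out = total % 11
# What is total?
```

Trace:
`a = 3` → a = 3
`total = a ** 3` → total = 27
`out = total % 11` → out = 5
So total = 27

Answer: 27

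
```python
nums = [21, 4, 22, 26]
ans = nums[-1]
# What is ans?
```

Trace:
`nums = [21, 4, 22, 26]` → nums = [21, 4, 22, 26]
`ans = nums[-1]` → ans = 26
So ans = 26

Answer: 26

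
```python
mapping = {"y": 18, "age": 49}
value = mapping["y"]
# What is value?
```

Trace:
`mapping = {"y": 18, "age": 49}` → mapping = {'y': 18, 'age': 49}
`value = mapping["y"]` → value = 18
So value = 18

Answer: 18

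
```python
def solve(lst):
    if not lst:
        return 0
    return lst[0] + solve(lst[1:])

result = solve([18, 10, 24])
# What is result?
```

18 + 10 + 24 + 0 = 52

Answer: 52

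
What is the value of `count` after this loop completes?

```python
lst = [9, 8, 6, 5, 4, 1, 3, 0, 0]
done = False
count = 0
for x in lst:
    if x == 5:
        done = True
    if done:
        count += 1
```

Count elements after first 5 in [9, 8, 6, 5, 4, 1, 3, 0, 0]
`count` takes the values: 0 → 1 → 2 → 3 → 4 → 5 → 6

Answer: 6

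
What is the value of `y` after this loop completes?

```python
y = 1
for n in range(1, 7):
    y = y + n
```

Start at 1, add 1 through 6
`y` takes the values: 1 → 2 → 4 → 7 → 11 → 16 → 22

Answer: 22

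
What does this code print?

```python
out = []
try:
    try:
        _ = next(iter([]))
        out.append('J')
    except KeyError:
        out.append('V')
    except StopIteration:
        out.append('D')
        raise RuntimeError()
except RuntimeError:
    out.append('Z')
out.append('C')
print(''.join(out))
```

Execution trace: 'D' (inner except StopIteration) → 'Z' (outer except RuntimeError) → 'C' (after the try/except). Output: DZC

Answer: DZC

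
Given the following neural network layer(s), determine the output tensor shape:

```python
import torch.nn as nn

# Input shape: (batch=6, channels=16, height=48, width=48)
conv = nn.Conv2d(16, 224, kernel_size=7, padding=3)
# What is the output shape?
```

Input: (6, 16, 48, 48) -> Output: (6, 224, 48, 48)

Answer: (6, 224, 48, 48)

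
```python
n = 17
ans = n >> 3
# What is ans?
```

Trace:
`n = 17` → n = 17
`ans = n >> 3` → ans = 2
So ans = 2

Answer: 2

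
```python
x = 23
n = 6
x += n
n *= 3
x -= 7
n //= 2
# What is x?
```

Trace:
`x = 23` → x = 23
`n = 6` → n = 6
`x += n` → x = 29
`n *= 3` → n = 18
`x -= 7` → x = 22
`n //= 2` → n = 9
So x = 22

Answer: 22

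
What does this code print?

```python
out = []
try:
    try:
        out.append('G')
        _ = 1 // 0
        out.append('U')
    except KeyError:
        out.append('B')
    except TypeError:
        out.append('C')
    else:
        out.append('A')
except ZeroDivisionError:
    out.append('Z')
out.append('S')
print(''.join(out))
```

Execution trace: 'G' (try body) → 'Z' (outer except ZeroDivisionError) → 'S' (after the try/except). Output: GZS

Answer: GZS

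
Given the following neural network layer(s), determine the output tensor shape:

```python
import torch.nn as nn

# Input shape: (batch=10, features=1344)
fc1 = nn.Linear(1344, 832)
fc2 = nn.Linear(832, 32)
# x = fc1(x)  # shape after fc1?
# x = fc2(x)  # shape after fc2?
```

Input: (10, 1344) -> after fc1: (10, 832) -> Output: (10, 32)

Answer: (10, 32)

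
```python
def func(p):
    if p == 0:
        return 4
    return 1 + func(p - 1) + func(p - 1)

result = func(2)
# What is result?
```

func(p) = 1 + 2·func(p-1), func(0)=4. Closed form: (4+1)·2^2 - 1 = 19.

Answer: 19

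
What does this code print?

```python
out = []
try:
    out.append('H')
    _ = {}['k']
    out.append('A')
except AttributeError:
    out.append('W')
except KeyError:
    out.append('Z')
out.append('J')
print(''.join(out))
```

Execution trace: 'H' (try body) → 'Z' (except KeyError) → 'J' (after the try/except). Output: HZJ

Answer: HZJ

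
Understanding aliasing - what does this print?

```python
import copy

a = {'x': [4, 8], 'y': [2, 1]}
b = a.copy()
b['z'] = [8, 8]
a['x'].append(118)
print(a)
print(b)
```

Key concept: shallow copy of dict with mutable values.
Step by step:
`a = {'x': [4, 8], 'y': [2, 1]}` → a = {'x': [4, 8], 'y': [2, 1]}
`b = a.copy()` → b = {'x': [4, 8], 'y': [2, 1]}
`b['z'] = [8, 8]` → b = {'x': [4, 8], 'y': [2, 1], 'z': [8, 8]}
`a['x'].append(118)` → a = {'x': [4, 8, 118], 'y': [2, 1]}; b = {'x': [4, 8, 118], 'y': [2, 1], 'z': [8, 8]}
`print(a)` → prints {'x': [4, 8, 118], 'y': [2, 1]}
`print(b)` → prints {'x': [4, 8, 118], 'y': [2, 1], 'z': [8, 8]}

Answer:
{'x': [4, 8, 118], 'y': [2, 1]}
{'x': [4, 8, 118], 'y': [2, 1], 'z': [8, 8]}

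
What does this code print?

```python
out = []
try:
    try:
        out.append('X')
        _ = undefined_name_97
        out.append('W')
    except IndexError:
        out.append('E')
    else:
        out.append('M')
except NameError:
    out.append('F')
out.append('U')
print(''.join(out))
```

Execution trace: 'X' (try body) → 'F' (outer except NameError) → 'U' (after the try/except). Output: XFU

Answer: XFU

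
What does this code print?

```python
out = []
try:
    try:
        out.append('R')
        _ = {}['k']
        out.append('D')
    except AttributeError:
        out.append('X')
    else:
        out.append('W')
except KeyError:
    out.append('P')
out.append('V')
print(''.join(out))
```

Execution trace: 'R' (try body) → 'P' (outer except KeyError) → 'V' (after the try/except). Output: RPV

Answer: RPV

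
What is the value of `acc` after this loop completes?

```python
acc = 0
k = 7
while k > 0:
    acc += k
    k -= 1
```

Sum 7 down to 1
`acc` takes the values: 0 → 7 → 13 → 18 → 22 → 25 → 27 → 28

Answer: 28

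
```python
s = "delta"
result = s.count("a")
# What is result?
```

Trace:
`s = "delta"` → s = 'delta'
`result = s.count("a")` → result = 1
So result = 1

Answer: 1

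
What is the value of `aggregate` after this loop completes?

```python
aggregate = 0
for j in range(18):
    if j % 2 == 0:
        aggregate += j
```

Sum of even numbers 0 to 17
`aggregate` takes the values: 0 → 2 → 6 → 12 → 20 → 30 → 42 → 56 → 72

Answer: 72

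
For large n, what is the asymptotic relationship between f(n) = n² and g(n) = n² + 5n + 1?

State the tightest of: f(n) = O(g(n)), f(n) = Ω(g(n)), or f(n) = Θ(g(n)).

n² vs n² + 5n + 1: f(n) = Θ(g(n)) — they are asymptotically equivalent (lower-order terms are dominated).

Answer: f(n) = Θ(g(n)) — they are asymptotically equivalent (lower-order terms are dominated).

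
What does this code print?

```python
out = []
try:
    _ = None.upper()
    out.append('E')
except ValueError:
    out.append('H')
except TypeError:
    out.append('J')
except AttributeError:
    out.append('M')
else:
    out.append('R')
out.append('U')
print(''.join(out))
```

Execution trace: 'M' (except AttributeError) → 'U' (after the try/except). Output: MU

Answer: MU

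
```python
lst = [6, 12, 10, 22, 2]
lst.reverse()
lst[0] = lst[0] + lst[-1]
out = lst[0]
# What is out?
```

Trace:
`lst = [6, 12, 10, 22, 2]` → lst = [6, 12, 10, 22, 2]
`lst.reverse()` → lst = [2, 22, 10, 12, 6]
`lst[0] = lst[0] + lst[-1]` → lst = [8, 22, 10, 12, 6]
`out = lst[0]` → out = 8
So out = 8

Answer: 8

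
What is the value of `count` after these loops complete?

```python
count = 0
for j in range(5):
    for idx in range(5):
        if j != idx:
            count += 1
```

5² - 5 (exclude diagonal)
`count` takes the values: 0 → 1 → 2 → 3 → 4 → 5 → 6 → 7 → 8 → 9 → 10 → 11 → 12 → 13 → 14 → 15 → 16 → 17 → 18 → 19 → 20

Answer: 20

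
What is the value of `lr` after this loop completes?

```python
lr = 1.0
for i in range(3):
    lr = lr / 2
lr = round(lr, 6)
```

Halving LR 3 times: 1 / 2^3
`lr` takes the values: 1.0 → 0.5 → 0.25 → 0.125

Answer: 0.125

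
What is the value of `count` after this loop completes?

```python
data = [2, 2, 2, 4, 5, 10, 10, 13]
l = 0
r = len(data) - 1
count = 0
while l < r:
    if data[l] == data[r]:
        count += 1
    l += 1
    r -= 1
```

Count matching pairs from ends
`count` takes the values: 0

Answer: 0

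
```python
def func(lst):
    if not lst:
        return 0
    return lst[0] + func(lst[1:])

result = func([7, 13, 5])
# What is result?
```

7 + 13 + 5 + 0 = 25

Answer: 25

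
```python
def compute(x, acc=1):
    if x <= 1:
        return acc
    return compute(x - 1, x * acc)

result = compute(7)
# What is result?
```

Accumulator trace (n, acc): (7, 1) -> (6, 7) -> (5, 42) -> (4, 210) -> (3, 840) -> (2, 2520) -> (1, 5040) -> return 5040

Answer: 5040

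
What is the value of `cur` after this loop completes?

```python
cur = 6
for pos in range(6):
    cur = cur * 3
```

Multiply by 3, 6 times: 6 * 3^6 = 4374
`cur` takes the values: 6 → 18 → 54 → 162 → 486 → 1458 → 4374

Answer: 4374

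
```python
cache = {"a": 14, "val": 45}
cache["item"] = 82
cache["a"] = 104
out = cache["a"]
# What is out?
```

Trace:
`cache = {"a": 14, "val": 45}` → cache = {'a': 14, 'val': 45}
`cache["item"] = 82` → cache = {'a': 14, 'val': 45, 'item': 82}
`cache["a"] = 104` → cache = {'a': 104, 'val': 45, 'item': 82}
`out = cache["a"]` → out = 104
So out = 104

Answer: 104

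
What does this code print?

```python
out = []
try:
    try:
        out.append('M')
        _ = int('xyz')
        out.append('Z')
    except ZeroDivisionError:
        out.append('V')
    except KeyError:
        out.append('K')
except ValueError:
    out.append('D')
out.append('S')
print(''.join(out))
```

Execution trace: 'M' (try body) → 'D' (outer except ValueError) → 'S' (after the try/except). Output: MDS

Answer: MDS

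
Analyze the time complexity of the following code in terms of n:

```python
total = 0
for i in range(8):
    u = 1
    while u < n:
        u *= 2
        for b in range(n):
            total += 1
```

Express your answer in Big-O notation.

Each loop level contributes: 1 × log n × n. Multiplying the contributions gives O(n log n).

Answer: O(n log n)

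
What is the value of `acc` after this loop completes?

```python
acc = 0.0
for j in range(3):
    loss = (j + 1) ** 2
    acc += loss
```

Sum of squared losses 1² + 2² + ... + 3²
`acc` takes the values: 0.0 → 1.0 → 5.0 → 14.0

Answer: 14.0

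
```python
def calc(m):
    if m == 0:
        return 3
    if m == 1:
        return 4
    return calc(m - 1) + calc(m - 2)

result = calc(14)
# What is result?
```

Build up from base cases: calc(0)=3, calc(1)=4, calc(2)=7, calc(3)=11, calc(4)=18, calc(5)=29, calc(6)=47, ..., calc(14)=2207

Answer: 2207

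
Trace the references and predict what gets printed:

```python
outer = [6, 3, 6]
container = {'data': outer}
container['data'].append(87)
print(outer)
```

Key concept: dict holds reference to list.
Step by step:
`outer = [6, 3, 6]` → outer = [6, 3, 6]
`container = {'data': outer}` → container = {'data': [6, 3, 6]}
`container['data'].append(87)` → outer = [6, 3, 6, 87]; container = {'data': [6, 3, 6, 87]}
`print(outer)` → prints [6, 3, 6, 87]

Answer: [6, 3, 6, 87]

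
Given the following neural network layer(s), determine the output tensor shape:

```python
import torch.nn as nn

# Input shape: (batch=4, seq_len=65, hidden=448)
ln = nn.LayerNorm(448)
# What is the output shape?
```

Input: (4, 65, 448) -> Output: (4, 65, 448)

Answer: (4, 65, 448)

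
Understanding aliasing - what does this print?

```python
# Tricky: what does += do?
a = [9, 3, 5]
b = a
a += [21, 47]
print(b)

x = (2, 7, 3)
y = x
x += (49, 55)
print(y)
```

Key concept: += behavior differs for mutable vs immutable.
Step by step:
`a = [9, 3, 5]` → a = [9, 3, 5]
`b = a` → b = [9, 3, 5] (same object as a)
`a += [21, 47]` → a = [9, 3, 5, 21, 47] (same object as b); b = [9, 3, 5, 21, 47] (same object as a)
`print(b)` → prints [9, 3, 5, 21, 47]
`x = (2, 7, 3)` → x = (2, 7, 3)
`y = x` → y = (2, 7, 3)
`x += (49, 55)` → x = (2, 7, 3, 49, 55)
`print(y)` → prints (2, 7, 3)

Answer:
[9, 3, 5, 21, 47]
(2, 7, 3)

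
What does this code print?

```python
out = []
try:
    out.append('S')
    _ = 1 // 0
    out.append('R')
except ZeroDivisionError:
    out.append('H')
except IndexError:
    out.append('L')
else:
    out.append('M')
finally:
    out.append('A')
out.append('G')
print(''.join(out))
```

Execution trace: 'S' (try body) → 'H' (except ZeroDivisionError) → 'A' (finally) → 'G' (after the try/except). Output: SHAG

Answer: SHAG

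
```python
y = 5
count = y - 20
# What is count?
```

Trace:
`y = 5` → y = 5
`count = y - 20` → count = -15
So count = -15

Answer: -15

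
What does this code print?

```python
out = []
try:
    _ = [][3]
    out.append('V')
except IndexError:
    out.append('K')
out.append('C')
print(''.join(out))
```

Execution trace: 'K' (except IndexError) → 'C' (after the try/except). Output: KC

Answer: KC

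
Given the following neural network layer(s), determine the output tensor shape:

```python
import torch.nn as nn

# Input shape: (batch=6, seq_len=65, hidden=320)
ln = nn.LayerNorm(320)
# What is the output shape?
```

Input: (6, 65, 320) -> Output: (6, 65, 320)

Answer: (6, 65, 320)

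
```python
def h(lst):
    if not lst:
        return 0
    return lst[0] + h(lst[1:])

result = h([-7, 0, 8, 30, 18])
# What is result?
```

(-7) + 0 + 8 + 30 + 18 + 0 = 49

Answer: 49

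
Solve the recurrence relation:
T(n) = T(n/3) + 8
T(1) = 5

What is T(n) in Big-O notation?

Each step divides n by 3 and adds 8. After log_3(n) steps we reach T(1)=5. So T(n) = 8·log_3(n) + 5 = O(log n).

Answer: O(log n)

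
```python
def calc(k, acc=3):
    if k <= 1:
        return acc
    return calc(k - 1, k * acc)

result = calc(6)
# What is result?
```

Accumulator trace (n, acc): (6, 3) -> (5, 18) -> (4, 90) -> (3, 360) -> (2, 1080) -> (1, 2160) -> return 2160

Answer: 2160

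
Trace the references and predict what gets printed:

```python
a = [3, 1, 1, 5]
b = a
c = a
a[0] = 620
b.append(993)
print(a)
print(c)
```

Key concept: multiple aliases.
Step by step:
`a = [3, 1, 1, 5]` → a = [3, 1, 1, 5]
`b = a` → b = [3, 1, 1, 5] (same object as a)
`c = a` → c = [3, 1, 1, 5] (same object as a, b)
`a[0] = 620` → a = [620, 1, 1, 5] (same object as b, c); b = [620, 1, 1, 5] (same object as a, c); c = [620, 1, 1, 5] (same object as a, b)
`b.append(993)` → a = [620, 1, 1, 5, 993] (same object as b, c); b = [620, 1, 1, 5, 993] (same object as a, c); c = [620, 1, 1, 5, 993] (same object as a, b)
`print(a)` → prints [620, 1, 1, 5, 993]
`print(c)` → prints [620, 1, 1, 5, 993]

Answer:
[620, 1, 1, 5, 993]
[620, 1, 1, 5, 993]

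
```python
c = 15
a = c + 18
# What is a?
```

Trace:
`c = 15` → c = 15
`a = c + 18` → a = 33
So a = 33

Answer: 33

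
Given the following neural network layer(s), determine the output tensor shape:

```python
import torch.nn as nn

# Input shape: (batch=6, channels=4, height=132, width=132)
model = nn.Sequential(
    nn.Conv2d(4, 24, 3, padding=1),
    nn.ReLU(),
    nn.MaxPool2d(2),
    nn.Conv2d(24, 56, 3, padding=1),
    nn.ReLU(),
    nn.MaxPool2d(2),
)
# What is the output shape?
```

Input: (6, 4, 132, 132) -> after first Conv2d: (6, 24, 132, 132) -> after first MaxPool2d: (6, 24, 66, 66) -> after second Conv2d: (6, 56, 66, 66) -> Output: (6, 56, 33, 33)

Answer: (6, 56, 33, 33)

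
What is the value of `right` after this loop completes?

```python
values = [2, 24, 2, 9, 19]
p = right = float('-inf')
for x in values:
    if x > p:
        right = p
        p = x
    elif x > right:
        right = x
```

Second largest (with repeats) in [2, 24, 2, 9, 19]
`right` takes the values: -inf → 2 → 9 → 19

Answer: 19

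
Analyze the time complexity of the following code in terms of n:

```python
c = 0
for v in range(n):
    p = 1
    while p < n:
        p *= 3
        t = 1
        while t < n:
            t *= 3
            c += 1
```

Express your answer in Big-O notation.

Each loop level contributes: n × log n × log n. Multiplying the contributions gives O(n log² n).

Answer: O(n log² n)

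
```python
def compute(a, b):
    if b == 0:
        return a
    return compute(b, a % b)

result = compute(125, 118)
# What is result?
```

compute(125, 118) -> compute(118, 7) -> compute(7, 6) -> compute(6, 1) -> compute(1, 0) -> 1

Answer: 1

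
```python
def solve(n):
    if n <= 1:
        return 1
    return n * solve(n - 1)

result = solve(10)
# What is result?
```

solve(10) = 10 * 9 * 8 * 7 * 6 * 5 * 4 * 3 * 2 * 1 = 3628800

Answer: 3628800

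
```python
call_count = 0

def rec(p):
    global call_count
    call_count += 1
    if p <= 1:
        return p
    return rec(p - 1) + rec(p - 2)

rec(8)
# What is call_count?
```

Calls(p) = 1 + Calls(p-1) + Calls(p-2); Calls(0)=Calls(1)=1. For p=8 this gives 67.

Answer: 67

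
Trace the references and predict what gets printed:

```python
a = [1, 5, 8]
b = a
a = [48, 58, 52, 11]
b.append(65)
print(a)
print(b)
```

Key concept: rebinding vs mutation: a is rebound to a new list, b still points at the original.
Step by step:
`a = [1, 5, 8]` → a = [1, 5, 8]
`b = a` → b = [1, 5, 8] (same object as a)
`a = [48, 58, 52, 11]` → a = [48, 58, 52, 11]
`b.append(65)` → b = [1, 5, 8, 65]
`print(a)` → prints [48, 58, 52, 11]
`print(b)` → prints [1, 5, 8, 65]

Answer:
[48, 58, 52, 11]
[1, 5, 8, 65]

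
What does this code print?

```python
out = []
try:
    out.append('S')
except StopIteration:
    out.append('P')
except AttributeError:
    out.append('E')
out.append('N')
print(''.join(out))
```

Execution trace: 'S' (try body, no exception) → 'N' (after the try/except). Output: SN

Answer: SN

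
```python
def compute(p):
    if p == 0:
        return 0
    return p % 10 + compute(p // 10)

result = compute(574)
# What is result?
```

Sum of digits of 574: 4 + 7 + 5 = 16

Answer: 16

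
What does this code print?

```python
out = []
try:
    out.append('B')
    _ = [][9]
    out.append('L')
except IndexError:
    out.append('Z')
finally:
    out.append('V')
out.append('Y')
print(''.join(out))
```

Execution trace: 'B' (try body) → 'Z' (except IndexError) → 'V' (finally) → 'Y' (after the try/except). Output: BZVY

Answer: BZVY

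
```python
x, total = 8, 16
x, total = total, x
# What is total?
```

Trace:
`x, total = 8, 16` → x = 8; total = 16
`x, total = total, x` → x = 16; total = 8
So total = 8

Answer: 8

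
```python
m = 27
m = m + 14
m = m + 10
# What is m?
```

Trace:
`m = 27` → m = 27
`m = m + 14` → m = 41
`m = m + 10` → m = 51
So m = 51

Answer: 51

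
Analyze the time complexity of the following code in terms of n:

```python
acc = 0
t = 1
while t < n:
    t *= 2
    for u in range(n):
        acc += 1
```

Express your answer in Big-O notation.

Each loop level contributes: log n × n. Multiplying the contributions gives O(n log n).

Answer: O(n log n)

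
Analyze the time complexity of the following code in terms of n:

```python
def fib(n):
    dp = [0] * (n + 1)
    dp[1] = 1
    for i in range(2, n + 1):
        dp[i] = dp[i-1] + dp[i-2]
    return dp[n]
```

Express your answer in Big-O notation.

This is Dynamic programming Fibonacci. Time complexity: O(n).

Answer: O(n)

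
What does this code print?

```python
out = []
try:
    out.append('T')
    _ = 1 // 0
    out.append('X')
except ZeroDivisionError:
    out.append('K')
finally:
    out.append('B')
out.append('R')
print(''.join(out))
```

Execution trace: 'T' (try body) → 'K' (except ZeroDivisionError) → 'B' (finally) → 'R' (after the try/except). Output: TKBR

Answer: TKBR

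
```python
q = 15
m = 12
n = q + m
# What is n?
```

Trace:
`q = 15` → q = 15
`m = 12` → m = 12
`n = q + m` → n = 27
So n = 27

Answer: 27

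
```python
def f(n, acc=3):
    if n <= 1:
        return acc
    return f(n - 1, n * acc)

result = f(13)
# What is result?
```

Accumulator trace (n, acc): (13, 3) -> (12, 39) -> (11, 468) -> (10, 5148) -> (9, 51480) -> (8, 463320) -> (7, 3706560) -> (6, 25945920) -> (5, 155675520) -> (4, 778377600) -> (3, 3113510400) -> (2, 9340531200) -> (1, 18681062400) -> return 18681062400

Answer: 18681062400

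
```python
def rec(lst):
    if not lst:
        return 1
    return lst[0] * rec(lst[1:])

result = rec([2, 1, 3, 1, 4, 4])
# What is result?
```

Product over [2, 1, 3, 1, 4, 4] = 2 * 1 * 3 * 1 * 4 * 4 = 96

Answer: 96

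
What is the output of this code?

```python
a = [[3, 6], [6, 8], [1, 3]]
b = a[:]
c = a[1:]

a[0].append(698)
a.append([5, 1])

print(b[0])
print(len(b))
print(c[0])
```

Key concept: slice with nested mutation.
Step by step:
`a = [[3, 6], [6, 8], [1, 3]]` → a = [[3, 6], [6, 8], [1, 3]]
`b = a[:]` → b = [[3, 6], [6, 8], [1, 3]]
`c = a[1:]` → c = [[6, 8], [1, 3]]
`a[0].append(698)` → a = [[3, 6, 698], [6, 8], [1, 3]]; b = [[3, 6, 698], [6, 8], [1, 3]]
`a.append([5, 1])` → a = [[3, 6, 698], [6, 8], [1, 3], [5, 1]]
`print(b[0])` → prints [3, 6, 698]
`print(len(b))` → prints 3
`print(c[0])` → prints [6, 8]

Answer:
[3, 6, 698]
3
[6, 8]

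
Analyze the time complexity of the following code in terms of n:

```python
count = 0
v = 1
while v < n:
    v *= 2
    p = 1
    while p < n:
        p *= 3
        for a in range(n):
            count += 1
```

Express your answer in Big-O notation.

Each loop level contributes: log n × log n × n. Multiplying the contributions gives O(n log² n).

Answer: O(n log² n)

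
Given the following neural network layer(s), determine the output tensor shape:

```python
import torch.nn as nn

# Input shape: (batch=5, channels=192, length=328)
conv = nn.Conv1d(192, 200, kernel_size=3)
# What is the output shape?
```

Input: (5, 192, 328) -> Output: (5, 200, 326)

Answer: (5, 200, 326)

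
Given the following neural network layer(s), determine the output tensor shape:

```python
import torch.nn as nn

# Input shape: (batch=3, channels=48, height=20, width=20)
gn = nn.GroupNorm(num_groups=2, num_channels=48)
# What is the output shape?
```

Input: (3, 48, 20, 20) -> Output: (3, 48, 20, 20)

Answer: (3, 48, 20, 20)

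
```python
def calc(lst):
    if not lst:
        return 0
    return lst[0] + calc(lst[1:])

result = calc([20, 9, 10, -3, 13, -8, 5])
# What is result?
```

20 + 9 + 10 + (-3) + 13 + (-8) + 5 + 0 = 46

Answer: 46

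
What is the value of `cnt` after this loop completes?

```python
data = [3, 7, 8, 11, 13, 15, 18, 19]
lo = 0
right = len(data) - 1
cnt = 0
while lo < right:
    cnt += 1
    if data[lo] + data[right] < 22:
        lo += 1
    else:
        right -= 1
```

Steps to find pair summing to 22
`cnt` takes the values: 0 → 1 → 2 → 3 → 4 → 5 → 6 → 7

Answer: 7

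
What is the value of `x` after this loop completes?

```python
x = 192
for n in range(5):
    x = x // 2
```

Halve 5 times: 192 // 2^5 = 6
`x` takes the values: 192 → 96 → 48 → 24 → 12 → 6

Answer: 6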